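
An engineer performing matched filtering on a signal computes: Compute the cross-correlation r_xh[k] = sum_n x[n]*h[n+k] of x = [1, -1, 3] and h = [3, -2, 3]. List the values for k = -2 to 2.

Both sequences indexed from 0 and zero outside their support.
Lags with overlap: k = -2 to 2.
  r_xh[-2] = x[2]*h[0] = 9
  r_xh[-1] = x[1]*h[0] + x[2]*h[1] = -9
  r_xh[0] = x[0]*h[0] + x[1]*h[1] + x[2]*h[2] = 14
  r_xh[1] = x[0]*h[1] + x[1]*h[2] = -5
  r_xh[2] = x[0]*h[2] = 3
r_xh = [9, -9, 14, -5, 3] (for k = -2, ..., 2)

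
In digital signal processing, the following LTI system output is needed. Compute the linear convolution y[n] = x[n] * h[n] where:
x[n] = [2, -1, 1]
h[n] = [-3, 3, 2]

y[n] = sum_k x[k]*h[n-k]. Output length = len(x) + len(h) - 1 = 3 + 3 - 1 = 5.
y[0] = 2*-3 = -6
y[1] = -1*-3 + 2*3 = 9
y[2] = 1*-3 + -1*3 + 2*2 = -2
y[3] = 1*3 + -1*2 = 1
y[4] = 1*2 = 2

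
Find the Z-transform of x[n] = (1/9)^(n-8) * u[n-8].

Time-shifting property: if X(z) = Z{x[n]}, then Z{x[n-d]} = z^(-d) * X(z)
X(z) = z/(z - 1/9) for x[n] = (1/9)^n * u[n]
Z{x[n-8]} = z^(-8) * z/(z - 1/9) = z^(-7)/(z - 1/9)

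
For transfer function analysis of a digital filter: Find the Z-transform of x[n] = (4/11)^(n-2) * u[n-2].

Time-shifting property: if X(z) = Z{x[n]}, then Z{x[n-d]} = z^(-d) * X(z)
X(z) = z/(z - 4/11) for x[n] = (4/11)^n * u[n]
Z{x[n-2]} = z^(-2) * z/(z - 4/11) = z^(-1)/(z - 4/11)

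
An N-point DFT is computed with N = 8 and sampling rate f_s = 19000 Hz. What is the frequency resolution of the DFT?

DFT frequency resolution = f_s / N
= 19000 / 8 = 2375 Hz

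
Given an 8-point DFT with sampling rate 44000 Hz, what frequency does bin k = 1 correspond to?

The frequency of DFT bin k is: f_k = k * f_s / N
f_1 = 1 * 44000 / 8 = 5500 Hz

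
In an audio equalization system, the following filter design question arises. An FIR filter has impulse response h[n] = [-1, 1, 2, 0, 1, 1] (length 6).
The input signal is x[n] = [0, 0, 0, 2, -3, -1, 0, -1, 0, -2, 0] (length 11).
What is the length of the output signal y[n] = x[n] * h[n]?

For linear convolution, the output length is:
len(y) = len(x) + len(h) - 1 = 11 + 6 - 1 = 16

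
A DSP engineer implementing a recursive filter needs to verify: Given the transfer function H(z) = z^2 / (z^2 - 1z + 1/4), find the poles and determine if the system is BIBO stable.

Poles are roots of the denominator: z^2 - 1z + 1/4 = 0.
Quadratic formula: z = [-(-1) +/- sqrt((-1)^2 - 4*(1/4))] / 2
Discriminant = 1 - 1 = 0; sqrt = 0.
z = (1 +/- 0) / 2 = 1/2 (repeated root).
|p1| = 1/2, |p2| = 1/2.
For BIBO stability, all poles must lie inside the unit circle (|p| < 1).
System is STABLE since both |p| < 1.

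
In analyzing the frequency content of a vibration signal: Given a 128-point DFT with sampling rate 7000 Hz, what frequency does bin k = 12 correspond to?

The frequency of DFT bin k is: f_k = k * f_s / N
f_12 = 12 * 7000 / 128 = 2625/4 Hz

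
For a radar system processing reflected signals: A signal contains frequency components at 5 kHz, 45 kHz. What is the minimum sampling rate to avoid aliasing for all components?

The highest frequency component is f_max = 45 kHz.
Nyquist rate = 2 * f_max = 2 * 45 kHz = 90 kHz.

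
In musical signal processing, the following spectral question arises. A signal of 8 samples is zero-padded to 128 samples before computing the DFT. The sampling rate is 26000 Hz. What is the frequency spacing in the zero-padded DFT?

Original DFT: N = 8, resolution = f_s/N = 26000/8 = 3250 Hz
Zero-padded DFT: N = 128, resolution = f_s/N = 26000/128 = 1625/8 Hz
Zero-padding interpolates the spectrum (finer frequency grid)
but does NOT improve the true spectral resolution (ability to resolve close frequencies).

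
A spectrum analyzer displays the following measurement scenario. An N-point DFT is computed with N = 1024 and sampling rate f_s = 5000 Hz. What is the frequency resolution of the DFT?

DFT frequency resolution = f_s / N
= 5000 / 1024 = 625/128 Hz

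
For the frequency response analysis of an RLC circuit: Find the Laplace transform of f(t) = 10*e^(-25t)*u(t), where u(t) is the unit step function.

Standard Laplace transform pair:
e^(-at)*u(t) <-> 1/(s+a)
With a = 25: L{10*e^(-25t)*u(t)} = 10/(s+25), ROC: Re(s) > -25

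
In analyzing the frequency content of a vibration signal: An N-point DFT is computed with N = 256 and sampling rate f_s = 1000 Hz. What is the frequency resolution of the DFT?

DFT frequency resolution = f_s / N
= 1000 / 256 = 125/32 Hz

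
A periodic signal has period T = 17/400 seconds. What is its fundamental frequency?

The fundamental frequency is the reciprocal of the period.
f = 1/T = 1/(17/400) = 400/17 Hz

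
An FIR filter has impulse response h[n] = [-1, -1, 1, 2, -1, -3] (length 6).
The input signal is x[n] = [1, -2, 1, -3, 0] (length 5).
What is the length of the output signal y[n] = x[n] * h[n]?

For linear convolution, the output length is:
len(y) = len(x) + len(h) - 1 = 5 + 6 - 1 = 10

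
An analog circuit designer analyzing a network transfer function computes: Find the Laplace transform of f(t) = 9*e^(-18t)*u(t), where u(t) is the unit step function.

Standard Laplace transform pair:
e^(-at)*u(t) <-> 1/(s+a)
With a = 18: L{9*e^(-18t)*u(t)} = 9/(s+18), ROC: Re(s) > -18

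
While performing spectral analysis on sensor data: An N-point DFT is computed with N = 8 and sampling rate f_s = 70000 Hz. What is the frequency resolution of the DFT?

DFT frequency resolution = f_s / N
= 70000 / 8 = 8750 Hz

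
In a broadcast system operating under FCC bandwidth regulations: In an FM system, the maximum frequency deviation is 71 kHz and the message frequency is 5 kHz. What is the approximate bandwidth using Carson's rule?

Carson's rule: BW = 2*(delta_f + f_m)
= 2*(71 + 5) kHz = 152 kHz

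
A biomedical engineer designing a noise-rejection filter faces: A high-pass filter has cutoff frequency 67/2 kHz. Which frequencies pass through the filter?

A high-pass filter passes all frequencies above the cutoff frequency 67/2 kHz and attenuates lower frequencies.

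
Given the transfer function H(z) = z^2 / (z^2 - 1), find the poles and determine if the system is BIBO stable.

Poles are roots of the denominator: z^2 - 1 = 0.
Quadratic formula: z = [-(0) +/- sqrt((0)^2 - 4*(-1))] / 2
Discriminant = 0 + 4 = 4; sqrt = 2.
z = (0 +/- 2) / 2 => z = 1 or z = -1.
|p1| = 1, |p2| = 1.
For BIBO stability, all poles must lie inside the unit circle (|p| < 1).
System is UNSTABLE since at least one |p| >= 1.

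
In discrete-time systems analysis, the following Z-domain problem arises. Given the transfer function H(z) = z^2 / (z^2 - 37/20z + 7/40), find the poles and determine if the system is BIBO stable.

Poles are roots of the denominator: z^2 - 37/20z + 7/40 = 0.
Quadratic formula: z = [-(-37/20) +/- sqrt((-37/20)^2 - 4*(7/40))] / 2
Discriminant = 1369/400 - 7/10 = 1089/400; sqrt = 33/20.
z = (37/20 +/- 33/20) / 2 => z = 7/4 or z = 1/10.
|p1| = 7/4, |p2| = 1/10.
For BIBO stability, all poles must lie inside the unit circle (|p| < 1).
System is UNSTABLE since at least one |p| >= 1.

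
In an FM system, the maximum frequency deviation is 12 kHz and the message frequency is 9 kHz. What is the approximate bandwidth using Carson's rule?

Carson's rule: BW = 2*(delta_f + f_m)
= 2*(12 + 9) kHz = 42 kHz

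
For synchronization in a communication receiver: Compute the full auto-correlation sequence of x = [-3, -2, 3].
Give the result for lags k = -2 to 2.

r_xx[k] = sum_m x[m]*x[m+k], indexed from 0, for k = -2 to 2:
  r_xx[-2] = x[2]*x[0] = -9
  r_xx[-1] = x[1]*x[0] + x[2]*x[1] = 0
  r_xx[0] = x[0]*x[0] + x[1]*x[1] + x[2]*x[2] = 22
  r_xx[1] = x[0]*x[1] + x[1]*x[2] = 0
  r_xx[2] = x[0]*x[2] = -9
r_xx = [-9, 0, 22, 0, -9]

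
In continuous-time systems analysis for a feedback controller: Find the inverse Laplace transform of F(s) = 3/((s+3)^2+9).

Standard pair: w/((s+a)^2+w^2) <-> e^(-at)*sin(wt)*u(t)
With a=3, w=3: f(t) = e^(-3t)*sin(3t)*u(t)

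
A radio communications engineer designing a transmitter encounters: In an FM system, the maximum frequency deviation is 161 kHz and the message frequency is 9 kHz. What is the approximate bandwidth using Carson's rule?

Carson's rule: BW = 2*(delta_f + f_m)
= 2*(161 + 9) kHz = 340 kHz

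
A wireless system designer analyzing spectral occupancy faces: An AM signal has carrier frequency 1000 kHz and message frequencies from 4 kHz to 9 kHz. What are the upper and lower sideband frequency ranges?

Upper sideband (USB) = fc + [fm_low, fm_high] = 1000 + [4, 9] = [1004, 1009] kHz
Lower sideband (LSB) = fc - [fm_high, fm_low] = 1000 - [9, 4] = [991, 996] kHz
Total occupied spectrum: 991 kHz to 1009 kHz (plus carrier at 1000 kHz)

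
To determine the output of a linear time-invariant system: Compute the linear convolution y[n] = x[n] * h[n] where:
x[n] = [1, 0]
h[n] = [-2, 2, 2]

y[n] = sum_k x[k]*h[n-k]. Output length = len(x) + len(h) - 1 = 2 + 3 - 1 = 4.
y[0] = 1*-2 = -2
y[1] = 0*-2 + 1*2 = 2
y[2] = 0*2 + 1*2 = 2
y[3] = 0*2 = 0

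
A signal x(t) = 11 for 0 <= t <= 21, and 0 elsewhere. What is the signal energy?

Energy = integral of |x(t)|^2 dt over the signal duration
= 11^2 * 21 = 121 * 21 = 2541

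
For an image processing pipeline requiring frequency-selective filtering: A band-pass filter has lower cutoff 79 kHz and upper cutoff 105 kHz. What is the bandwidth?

Bandwidth = f_high - f_low
= 105 kHz - 79 kHz = 26 kHz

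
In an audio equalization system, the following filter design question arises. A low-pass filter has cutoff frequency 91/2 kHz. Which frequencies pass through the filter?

A low-pass filter passes all frequencies below the cutoff frequency 91/2 kHz and attenuates higher frequencies.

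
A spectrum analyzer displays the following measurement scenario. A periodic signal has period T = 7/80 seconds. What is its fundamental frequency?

The fundamental frequency is the reciprocal of the period.
f = 1/T = 1/(7/80) = 80/7 Hz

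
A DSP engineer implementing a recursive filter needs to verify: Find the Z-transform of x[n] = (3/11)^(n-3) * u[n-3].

Time-shifting property: if X(z) = Z{x[n]}, then Z{x[n-d]} = z^(-d) * X(z)
X(z) = z/(z - 3/11) for x[n] = (3/11)^n * u[n]
Z{x[n-3]} = z^(-3) * z/(z - 3/11) = z^(-2)/(z - 3/11)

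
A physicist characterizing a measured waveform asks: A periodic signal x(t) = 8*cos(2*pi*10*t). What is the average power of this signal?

Average power of A*cos(wt) is A^2/2.
P = 8^2 / 2 = 64/2 = 32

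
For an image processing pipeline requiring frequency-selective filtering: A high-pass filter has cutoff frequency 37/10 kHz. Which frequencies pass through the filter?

A high-pass filter passes all frequencies above the cutoff frequency 37/10 kHz and attenuates lower frequencies.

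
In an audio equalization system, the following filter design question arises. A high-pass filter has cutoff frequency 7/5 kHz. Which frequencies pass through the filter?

A high-pass filter passes all frequencies above the cutoff frequency 7/5 kHz and attenuates lower frequencies.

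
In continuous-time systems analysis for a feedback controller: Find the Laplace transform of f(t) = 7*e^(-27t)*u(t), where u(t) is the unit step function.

Standard Laplace transform pair:
e^(-at)*u(t) <-> 1/(s+a)
With a = 27: L{7*e^(-27t)*u(t)} = 7/(s+27), ROC: Re(s) > -27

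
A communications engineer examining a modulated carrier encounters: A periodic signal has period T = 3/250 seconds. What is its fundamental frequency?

The fundamental frequency is the reciprocal of the period.
f = 1/T = 1/(3/250) = 250/3 Hz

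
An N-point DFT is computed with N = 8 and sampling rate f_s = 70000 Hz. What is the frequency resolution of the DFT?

DFT frequency resolution = f_s / N
= 70000 / 8 = 8750 Hz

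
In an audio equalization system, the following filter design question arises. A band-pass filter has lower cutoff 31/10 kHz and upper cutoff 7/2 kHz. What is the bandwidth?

Bandwidth = f_high - f_low
= 7/2 kHz - 31/10 kHz = 2/5 kHz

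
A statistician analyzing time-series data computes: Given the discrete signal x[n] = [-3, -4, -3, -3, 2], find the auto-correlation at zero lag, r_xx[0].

The auto-correlation at zero lag r_xx[0] equals the signal energy.
r_xx[0] = sum of x[n]^2 = (-3)^2 + (-4)^2 + (-3)^2 + (-3)^2 + 2^2
= 9 + 16 + 9 + 9 + 4 = 47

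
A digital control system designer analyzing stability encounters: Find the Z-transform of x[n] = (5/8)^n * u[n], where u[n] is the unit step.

The Z-transform of a^n * u[n] is z/(z-a) for |z| > |a|.
Here a = 5/8, so X(z) = z/(z - (5/8)) = 8z/(8z - 5)
ROC: |z| > 5/8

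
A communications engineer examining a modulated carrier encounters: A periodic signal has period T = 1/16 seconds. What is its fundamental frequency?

The fundamental frequency is the reciprocal of the period.
f = 1/T = 1/(1/16) = 16 Hz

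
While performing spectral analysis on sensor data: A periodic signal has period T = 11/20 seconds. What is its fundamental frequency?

The fundamental frequency is the reciprocal of the period.
f = 1/T = 1/(11/20) = 20/11 Hz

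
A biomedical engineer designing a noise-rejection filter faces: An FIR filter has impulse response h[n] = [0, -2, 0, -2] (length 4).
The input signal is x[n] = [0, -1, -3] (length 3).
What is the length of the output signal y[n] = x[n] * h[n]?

For linear convolution, the output length is:
len(y) = len(x) + len(h) - 1 = 3 + 4 - 1 = 6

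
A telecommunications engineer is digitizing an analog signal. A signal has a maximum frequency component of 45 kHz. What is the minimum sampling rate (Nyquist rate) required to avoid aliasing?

By the Nyquist-Shannon sampling theorem,
the minimum sampling rate (Nyquist rate) must be at least 2 * f_max.
Nyquist rate = 2 * 45 kHz = 90 kHz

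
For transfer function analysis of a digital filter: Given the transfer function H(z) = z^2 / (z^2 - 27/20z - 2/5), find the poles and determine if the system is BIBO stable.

Poles are roots of the denominator: z^2 - 27/20z - 2/5 = 0.
Quadratic formula: z = [-(-27/20) +/- sqrt((-27/20)^2 - 4*(-2/5))] / 2
Discriminant = 729/400 + 8/5 = 1369/400; sqrt = 37/20.
z = (27/20 +/- 37/20) / 2 => z = 8/5 or z = -1/4.
|p1| = 8/5, |p2| = 1/4.
For BIBO stability, all poles must lie inside the unit circle (|p| < 1).
System is UNSTABLE since at least one |p| >= 1.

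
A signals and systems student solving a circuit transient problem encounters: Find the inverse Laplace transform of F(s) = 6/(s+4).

Standard pair: k/(s+a) <-> k*e^(-at)*u(t)
With k=6, a=4: f(t) = 6*e^(-4t)*u(t)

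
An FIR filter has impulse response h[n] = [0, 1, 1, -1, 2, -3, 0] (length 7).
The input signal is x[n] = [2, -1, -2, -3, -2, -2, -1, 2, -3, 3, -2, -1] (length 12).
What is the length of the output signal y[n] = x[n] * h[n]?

For linear convolution, the output length is:
len(y) = len(x) + len(h) - 1 = 12 + 7 - 1 = 18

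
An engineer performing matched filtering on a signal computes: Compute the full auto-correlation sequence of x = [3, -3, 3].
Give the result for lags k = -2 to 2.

r_xx[k] = sum_m x[m]*x[m+k], indexed from 0, for k = -2 to 2:
  r_xx[-2] = x[2]*x[0] = 9
  r_xx[-1] = x[1]*x[0] + x[2]*x[1] = -18
  r_xx[0] = x[0]*x[0] + x[1]*x[1] + x[2]*x[2] = 27
  r_xx[1] = x[0]*x[1] + x[1]*x[2] = -18
  r_xx[2] = x[0]*x[2] = 9
r_xx = [9, -18, 27, -18, 9]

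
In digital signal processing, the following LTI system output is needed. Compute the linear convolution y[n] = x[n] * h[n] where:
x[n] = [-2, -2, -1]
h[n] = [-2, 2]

y[n] = sum_k x[k]*h[n-k]. Output length = len(x) + len(h) - 1 = 3 + 2 - 1 = 4.
y[0] = -2*-2 = 4
y[1] = -2*-2 + -2*2 = 0
y[2] = -1*-2 + -2*2 = -2
y[3] = -1*2 = -2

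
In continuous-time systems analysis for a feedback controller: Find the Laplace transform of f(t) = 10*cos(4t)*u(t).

Standard pair: cos(wt)*u(t) <-> s/(s^2+w^2)
With w = 4: L{10*cos(4t)*u(t)} = 10s/(s^2+16)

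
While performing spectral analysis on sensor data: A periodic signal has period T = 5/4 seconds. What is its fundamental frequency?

The fundamental frequency is the reciprocal of the period.
f = 1/T = 1/(5/4) = 4/5 Hz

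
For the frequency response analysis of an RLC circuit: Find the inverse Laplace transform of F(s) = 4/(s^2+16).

Standard pair: w/(s^2+w^2) <-> sin(wt)*u(t)
Recognize w^2 = 16, so w = 4; numerator 4 = 1*4.
f(t) = sin(4t)*u(t)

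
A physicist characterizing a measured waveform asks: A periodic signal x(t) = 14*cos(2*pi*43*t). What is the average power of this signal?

Average power of A*cos(wt) is A^2/2.
P = 14^2 / 2 = 196/2 = 98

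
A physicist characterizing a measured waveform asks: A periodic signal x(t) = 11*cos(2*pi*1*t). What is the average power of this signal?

Average power of A*cos(wt) is A^2/2.
P = 11^2 / 2 = 121/2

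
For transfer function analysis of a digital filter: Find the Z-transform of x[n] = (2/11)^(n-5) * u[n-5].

Time-shifting property: if X(z) = Z{x[n]}, then Z{x[n-d]} = z^(-d) * X(z)
X(z) = z/(z - 2/11) for x[n] = (2/11)^n * u[n]
Z{x[n-5]} = z^(-5) * z/(z - 2/11) = z^(-4)/(z - 2/11)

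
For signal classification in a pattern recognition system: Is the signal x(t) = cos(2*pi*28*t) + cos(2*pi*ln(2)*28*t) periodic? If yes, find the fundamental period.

f1 = 28 Hz, f2 = 28*ln(2) Hz
Ratio f2/f1 = ln(2), which is irrational.
Since the frequency ratio is irrational, no common period exists.
The signal is not periodic.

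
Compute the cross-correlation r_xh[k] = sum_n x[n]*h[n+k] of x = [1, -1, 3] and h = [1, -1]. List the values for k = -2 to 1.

Both sequences indexed from 0 and zero outside their support.
Lags with overlap: k = -2 to 1.
  r_xh[-2] = x[2]*h[0] = 3
  r_xh[-1] = x[1]*h[0] + x[2]*h[1] = -4
  r_xh[0] = x[0]*h[0] + x[1]*h[1] = 2
  r_xh[1] = x[0]*h[1] = -1
r_xh = [3, -4, 2, -1] (for k = -2, ..., 1)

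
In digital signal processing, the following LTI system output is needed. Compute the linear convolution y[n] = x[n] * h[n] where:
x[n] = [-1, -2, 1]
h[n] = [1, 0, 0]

y[n] = sum_k x[k]*h[n-k]. Output length = len(x) + len(h) - 1 = 3 + 3 - 1 = 5.
y[0] = -1*1 = -1
y[1] = -2*1 + -1*0 = -2
y[2] = 1*1 + -2*0 + -1*0 = 1
y[3] = 1*0 + -2*0 = 0
y[4] = 1*0 = 0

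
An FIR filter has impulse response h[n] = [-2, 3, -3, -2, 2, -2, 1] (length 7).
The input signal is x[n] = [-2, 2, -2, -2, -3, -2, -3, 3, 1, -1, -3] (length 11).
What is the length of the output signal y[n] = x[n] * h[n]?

For linear convolution, the output length is:
len(y) = len(x) + len(h) - 1 = 11 + 7 - 1 = 17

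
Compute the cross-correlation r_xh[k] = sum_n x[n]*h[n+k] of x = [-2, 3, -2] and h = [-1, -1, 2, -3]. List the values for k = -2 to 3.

Both sequences indexed from 0 and zero outside their support.
Lags with overlap: k = -2 to 3.
  r_xh[-2] = x[2]*h[0] = 2
  r_xh[-1] = x[1]*h[0] + x[2]*h[1] = -1
  r_xh[0] = x[0]*h[0] + x[1]*h[1] + x[2]*h[2] = -5
  r_xh[1] = x[0]*h[1] + x[1]*h[2] + x[2]*h[3] = 14
  r_xh[2] = x[0]*h[2] + x[1]*h[3] = -13
  r_xh[3] = x[0]*h[3] = 6
r_xh = [2, -1, -5, 14, -13, 6] (for k = -2, ..., 3)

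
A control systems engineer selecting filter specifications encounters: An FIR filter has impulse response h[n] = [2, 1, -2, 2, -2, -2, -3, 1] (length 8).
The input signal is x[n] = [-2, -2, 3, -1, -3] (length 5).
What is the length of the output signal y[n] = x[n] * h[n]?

For linear convolution, the output length is:
len(y) = len(x) + len(h) - 1 = 5 + 8 - 1 = 12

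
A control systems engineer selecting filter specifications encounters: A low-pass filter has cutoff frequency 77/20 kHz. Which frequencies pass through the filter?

A low-pass filter passes all frequencies below the cutoff frequency 77/20 kHz and attenuates higher frequencies.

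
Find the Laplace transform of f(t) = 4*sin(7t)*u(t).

Standard pair: sin(wt)*u(t) <-> w/(s^2+w^2)
With w = 7: L{4*sin(7t)*u(t)} = 28/(s^2+49)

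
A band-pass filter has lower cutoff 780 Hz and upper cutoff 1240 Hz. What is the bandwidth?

Bandwidth = f_high - f_low
= 1240 Hz - 780 Hz = 460 Hz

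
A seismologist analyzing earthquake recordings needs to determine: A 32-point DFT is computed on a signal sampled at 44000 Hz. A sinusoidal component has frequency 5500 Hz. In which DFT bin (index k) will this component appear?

DFT frequency resolution = f_s/N = 44000/32 = 1375 Hz
Bin index k = f_signal / resolution = 5500 / 1375 = 4
The signal frequency 5500 Hz falls in DFT bin k = 4.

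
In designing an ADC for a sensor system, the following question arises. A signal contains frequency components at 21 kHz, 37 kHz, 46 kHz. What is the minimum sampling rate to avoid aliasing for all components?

The highest frequency component is f_max = 46 kHz.
Nyquist rate = 2 * f_max = 2 * 46 kHz = 92 kHz.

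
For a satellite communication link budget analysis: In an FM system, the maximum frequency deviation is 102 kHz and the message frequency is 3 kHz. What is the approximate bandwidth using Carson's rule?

Carson's rule: BW = 2*(delta_f + f_m)
= 2*(102 + 3) kHz = 210 kHz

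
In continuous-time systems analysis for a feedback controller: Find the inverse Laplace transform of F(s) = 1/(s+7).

Standard pair: k/(s+a) <-> k*e^(-at)*u(t)
With k=1, a=7: f(t) = e^(-7t)*u(t)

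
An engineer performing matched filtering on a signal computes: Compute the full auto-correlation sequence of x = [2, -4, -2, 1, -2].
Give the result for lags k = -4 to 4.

r_xx[k] = sum_m x[m]*x[m+k], indexed from 0, for k = -4 to 4:
  r_xx[-4] = x[4]*x[0] = -4
  r_xx[-3] = x[3]*x[0] + x[4]*x[1] = 10
  r_xx[-2] = x[2]*x[0] + x[3]*x[1] + x[4]*x[2] = -4
  r_xx[-1] = x[1]*x[0] + x[2]*x[1] + x[3]*x[2] + x[4]*x[3] = -4
  r_xx[0] = x[0]*x[0] + x[1]*x[1] + x[2]*x[2] + x[3]*x[3] + x[4]*x[4] = 29
  r_xx[1] = x[0]*x[1] + x[1]*x[2] + x[2]*x[3] + x[3]*x[4] = -4
  r_xx[2] = x[0]*x[2] + x[1]*x[3] + x[2]*x[4] = -4
  r_xx[3] = x[0]*x[3] + x[1]*x[4] = 10
  r_xx[4] = x[0]*x[4] = -4
r_xx = [-4, 10, -4, -4, 29, -4, -4, 10, -4]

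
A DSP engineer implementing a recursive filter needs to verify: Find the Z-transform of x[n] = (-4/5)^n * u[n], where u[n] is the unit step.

The Z-transform of a^n * u[n] is z/(z-a) for |z| > |a|.
Here a = -4/5, so X(z) = z/(z - (-4/5)) = 5z/(5z + 4)
ROC: |z| > 4/5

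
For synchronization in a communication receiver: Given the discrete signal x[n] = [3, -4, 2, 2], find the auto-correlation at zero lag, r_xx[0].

The auto-correlation at zero lag r_xx[0] equals the signal energy.
r_xx[0] = sum of x[n]^2 = 3^2 + (-4)^2 + 2^2 + 2^2
= 9 + 16 + 4 + 4 = 33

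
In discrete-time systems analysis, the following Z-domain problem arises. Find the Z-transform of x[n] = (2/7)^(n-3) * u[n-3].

Time-shifting property: if X(z) = Z{x[n]}, then Z{x[n-d]} = z^(-d) * X(z)
X(z) = z/(z - 2/7) for x[n] = (2/7)^n * u[n]
Z{x[n-3]} = z^(-3) * z/(z - 2/7) = z^(-2)/(z - 2/7)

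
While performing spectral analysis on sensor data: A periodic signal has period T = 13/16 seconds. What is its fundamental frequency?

The fundamental frequency is the reciprocal of the period.
f = 1/T = 1/(13/16) = 16/13 Hz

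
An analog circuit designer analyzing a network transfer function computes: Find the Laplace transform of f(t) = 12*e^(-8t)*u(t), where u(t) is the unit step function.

Standard Laplace transform pair:
e^(-at)*u(t) <-> 1/(s+a)
With a = 8: L{12*e^(-8t)*u(t)} = 12/(s+8), ROC: Re(s) > -8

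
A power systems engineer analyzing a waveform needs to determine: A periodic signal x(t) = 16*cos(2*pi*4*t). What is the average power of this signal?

Average power of A*cos(wt) is A^2/2.
P = 16^2 / 2 = 256/2 = 128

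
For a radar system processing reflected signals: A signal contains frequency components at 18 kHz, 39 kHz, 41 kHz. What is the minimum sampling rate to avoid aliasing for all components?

The highest frequency component is f_max = 41 kHz.
Nyquist rate = 2 * f_max = 2 * 41 kHz = 82 kHz.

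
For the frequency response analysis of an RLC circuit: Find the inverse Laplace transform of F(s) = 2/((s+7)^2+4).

Standard pair: w/((s+a)^2+w^2) <-> e^(-at)*sin(wt)*u(t)
With a=7, w=2: f(t) = e^(-7t)*sin(2t)*u(t)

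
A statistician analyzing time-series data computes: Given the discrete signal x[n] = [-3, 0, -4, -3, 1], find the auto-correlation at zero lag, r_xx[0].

The auto-correlation at zero lag r_xx[0] equals the signal energy.
r_xx[0] = sum of x[n]^2 = (-3)^2 + 0^2 + (-4)^2 + (-3)^2 + 1^2
= 9 + 0 + 16 + 9 + 1 = 35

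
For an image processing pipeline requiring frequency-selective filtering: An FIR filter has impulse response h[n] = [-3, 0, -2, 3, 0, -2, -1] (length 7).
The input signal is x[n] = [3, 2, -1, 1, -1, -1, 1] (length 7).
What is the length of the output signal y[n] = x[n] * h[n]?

For linear convolution, the output length is:
len(y) = len(x) + len(h) - 1 = 7 + 7 - 1 = 13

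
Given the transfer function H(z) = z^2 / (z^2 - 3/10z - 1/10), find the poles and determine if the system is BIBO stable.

Poles are roots of the denominator: z^2 - 3/10z - 1/10 = 0.
Quadratic formula: z = [-(-3/10) +/- sqrt((-3/10)^2 - 4*(-1/10))] / 2
Discriminant = 9/100 + 2/5 = 49/100; sqrt = 7/10.
z = (3/10 +/- 7/10) / 2 => z = 1/2 or z = -1/5.
|p1| = 1/5, |p2| = 1/2.
For BIBO stability, all poles must lie inside the unit circle (|p| < 1).
System is STABLE since both |p| < 1.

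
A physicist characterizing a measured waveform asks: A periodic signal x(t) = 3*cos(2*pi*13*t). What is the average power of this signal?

Average power of A*cos(wt) is A^2/2.
P = 3^2 / 2 = 9/2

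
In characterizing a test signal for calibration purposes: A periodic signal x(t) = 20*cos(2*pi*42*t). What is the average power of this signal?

Average power of A*cos(wt) is A^2/2.
P = 20^2 / 2 = 400/2 = 200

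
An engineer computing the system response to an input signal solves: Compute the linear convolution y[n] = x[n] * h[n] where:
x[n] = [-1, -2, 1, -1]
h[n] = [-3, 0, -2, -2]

y[n] = sum_k x[k]*h[n-k]. Output length = len(x) + len(h) - 1 = 4 + 4 - 1 = 7.
y[0] = -1*-3 = 3
y[1] = -2*-3 + -1*0 = 6
y[2] = 1*-3 + -2*0 + -1*-2 = -1
y[3] = -1*-3 + 1*0 + -2*-2 + -1*-2 = 9
y[4] = -1*0 + 1*-2 + -2*-2 = 2
y[5] = -1*-2 + 1*-2 = 0
y[6] = -1*-2 = 2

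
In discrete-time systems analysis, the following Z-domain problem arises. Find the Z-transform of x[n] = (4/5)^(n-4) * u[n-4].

Time-shifting property: if X(z) = Z{x[n]}, then Z{x[n-d]} = z^(-d) * X(z)
X(z) = z/(z - 4/5) for x[n] = (4/5)^n * u[n]
Z{x[n-4]} = z^(-4) * z/(z - 4/5) = z^(-3)/(z - 4/5)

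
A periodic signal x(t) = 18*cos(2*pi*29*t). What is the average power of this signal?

Average power of A*cos(wt) is A^2/2.
P = 18^2 / 2 = 324/2 = 162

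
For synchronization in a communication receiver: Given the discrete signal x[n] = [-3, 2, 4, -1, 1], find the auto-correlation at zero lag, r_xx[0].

The auto-correlation at zero lag r_xx[0] equals the signal energy.
r_xx[0] = sum of x[n]^2 = (-3)^2 + 2^2 + 4^2 + (-1)^2 + 1^2
= 9 + 4 + 16 + 1 + 1 = 31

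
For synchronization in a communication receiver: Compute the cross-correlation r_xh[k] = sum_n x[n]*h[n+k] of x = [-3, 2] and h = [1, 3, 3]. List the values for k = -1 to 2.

Both sequences indexed from 0 and zero outside their support.
Lags with overlap: k = -1 to 2.
  r_xh[-1] = x[1]*h[0] = 2
  r_xh[0] = x[0]*h[0] + x[1]*h[1] = 3
  r_xh[1] = x[0]*h[1] + x[1]*h[2] = -3
  r_xh[2] = x[0]*h[2] = -9
r_xh = [2, 3, -3, -9] (for k = -1, ..., 2)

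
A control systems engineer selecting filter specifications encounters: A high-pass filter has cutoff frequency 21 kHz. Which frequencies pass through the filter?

A high-pass filter passes all frequencies above the cutoff frequency 21 kHz and attenuates lower frequencies.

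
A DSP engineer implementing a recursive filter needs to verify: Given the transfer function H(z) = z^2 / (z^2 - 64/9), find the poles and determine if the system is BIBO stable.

Poles are roots of the denominator: z^2 - 64/9 = 0.
Quadratic formula: z = [-(0) +/- sqrt((0)^2 - 4*(-64/9))] / 2
Discriminant = 0 + 256/9 = 256/9; sqrt = 16/3.
z = (0 +/- 16/3) / 2 => z = 8/3 or z = -8/3.
|p1| = 8/3, |p2| = 8/3.
For BIBO stability, all poles must lie inside the unit circle (|p| < 1).
System is UNSTABLE since at least one |p| >= 1.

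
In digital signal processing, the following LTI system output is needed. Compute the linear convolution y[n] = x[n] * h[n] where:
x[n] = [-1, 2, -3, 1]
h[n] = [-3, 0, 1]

y[n] = sum_k x[k]*h[n-k]. Output length = len(x) + len(h) - 1 = 4 + 3 - 1 = 6.
y[0] = -1*-3 = 3
y[1] = 2*-3 + -1*0 = -6
y[2] = -3*-3 + 2*0 + -1*1 = 8
y[3] = 1*-3 + -3*0 + 2*1 = -1
y[4] = 1*0 + -3*1 = -3
y[5] = 1*1 = 1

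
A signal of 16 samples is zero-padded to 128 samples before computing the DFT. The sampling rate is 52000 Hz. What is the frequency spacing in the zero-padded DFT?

Original DFT: N = 16, resolution = f_s/N = 52000/16 = 3250 Hz
Zero-padded DFT: N = 128, resolution = f_s/N = 52000/128 = 1625/4 Hz
Zero-padding interpolates the spectrum (finer frequency grid)
but does NOT improve the true spectral resolution (ability to resolve close frequencies).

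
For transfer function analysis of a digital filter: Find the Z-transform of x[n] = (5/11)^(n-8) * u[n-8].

Time-shifting property: if X(z) = Z{x[n]}, then Z{x[n-d]} = z^(-d) * X(z)
X(z) = z/(z - 5/11) for x[n] = (5/11)^n * u[n]
Z{x[n-8]} = z^(-8) * z/(z - 5/11) = z^(-7)/(z - 5/11)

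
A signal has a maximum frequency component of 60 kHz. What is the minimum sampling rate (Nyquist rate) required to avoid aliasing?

By the Nyquist-Shannon sampling theorem,
the minimum sampling rate (Nyquist rate) must be at least 2 * f_max.
Nyquist rate = 2 * 60 kHz = 120 kHz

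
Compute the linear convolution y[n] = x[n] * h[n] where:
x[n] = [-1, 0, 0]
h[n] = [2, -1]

y[n] = sum_k x[k]*h[n-k]. Output length = len(x) + len(h) - 1 = 3 + 2 - 1 = 4.
y[0] = -1*2 = -2
y[1] = 0*2 + -1*-1 = 1
y[2] = 0*2 + 0*-1 = 0
y[3] = 0*-1 = 0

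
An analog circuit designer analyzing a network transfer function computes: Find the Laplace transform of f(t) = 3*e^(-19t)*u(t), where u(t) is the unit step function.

Standard Laplace transform pair:
e^(-at)*u(t) <-> 1/(s+a)
With a = 19: L{3*e^(-19t)*u(t)} = 3/(s+19), ROC: Re(s) > -19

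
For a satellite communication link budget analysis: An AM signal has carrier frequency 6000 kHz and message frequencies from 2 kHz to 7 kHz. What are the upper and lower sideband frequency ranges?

Upper sideband (USB) = fc + [fm_low, fm_high] = 6000 + [2, 7] = [6002, 6007] kHz
Lower sideband (LSB) = fc - [fm_high, fm_low] = 6000 - [7, 2] = [5993, 5998] kHz
Total occupied spectrum: 5993 kHz to 6007 kHz (plus carrier at 6000 kHz)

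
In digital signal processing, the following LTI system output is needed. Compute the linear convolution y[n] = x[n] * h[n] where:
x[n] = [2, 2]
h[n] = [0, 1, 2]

y[n] = sum_k x[k]*h[n-k]. Output length = len(x) + len(h) - 1 = 2 + 3 - 1 = 4.
y[0] = 2*0 = 0
y[1] = 2*0 + 2*1 = 2
y[2] = 2*1 + 2*2 = 6
y[3] = 2*2 = 4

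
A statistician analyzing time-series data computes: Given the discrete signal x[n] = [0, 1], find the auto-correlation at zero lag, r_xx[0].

The auto-correlation at zero lag r_xx[0] equals the signal energy.
r_xx[0] = sum of x[n]^2 = 0^2 + 1^2
= 0 + 1 = 1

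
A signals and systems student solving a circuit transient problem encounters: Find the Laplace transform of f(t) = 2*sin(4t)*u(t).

Standard pair: sin(wt)*u(t) <-> w/(s^2+w^2)
With w = 4: L{2*sin(4t)*u(t)} = 8/(s^2+16)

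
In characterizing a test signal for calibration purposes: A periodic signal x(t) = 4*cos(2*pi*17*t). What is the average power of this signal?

Average power of A*cos(wt) is A^2/2.
P = 4^2 / 2 = 16/2 = 8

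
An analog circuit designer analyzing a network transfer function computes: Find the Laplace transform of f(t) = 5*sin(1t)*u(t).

Standard pair: sin(wt)*u(t) <-> w/(s^2+w^2)
With w = 1: L{5*sin(1t)*u(t)} = 5/(s^2+1)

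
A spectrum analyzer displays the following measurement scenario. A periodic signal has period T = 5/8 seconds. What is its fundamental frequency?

The fundamental frequency is the reciprocal of the period.
f = 1/T = 1/(5/8) = 8/5 Hz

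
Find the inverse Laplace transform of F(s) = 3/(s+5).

Standard pair: k/(s+a) <-> k*e^(-at)*u(t)
With k=3, a=5: f(t) = 3*e^(-5t)*u(t)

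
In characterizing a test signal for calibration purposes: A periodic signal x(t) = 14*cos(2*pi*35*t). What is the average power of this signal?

Average power of A*cos(wt) is A^2/2.
P = 14^2 / 2 = 196/2 = 98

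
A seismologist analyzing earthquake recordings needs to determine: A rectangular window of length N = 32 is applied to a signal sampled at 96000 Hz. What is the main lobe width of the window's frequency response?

For a rectangular window of length N,
the main lobe width in frequency is 2*f_s/N.
= 2*96000/32 = 6000 Hz
This determines the minimum frequency separation for resolving two sinusoids.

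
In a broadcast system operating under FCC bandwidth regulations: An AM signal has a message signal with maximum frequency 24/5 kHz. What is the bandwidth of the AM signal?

In AM (double-sideband), the bandwidth is twice the message frequency.
BW = 2 * f_m = 2 * 24/5 kHz = 48/5 kHz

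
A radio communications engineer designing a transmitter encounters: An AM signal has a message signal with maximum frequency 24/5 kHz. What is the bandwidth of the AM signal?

In AM (double-sideband), the bandwidth is twice the message frequency.
BW = 2 * f_m = 2 * 24/5 kHz = 48/5 kHz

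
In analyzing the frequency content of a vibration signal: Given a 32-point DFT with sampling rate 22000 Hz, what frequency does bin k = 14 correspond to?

The frequency of DFT bin k is: f_k = k * f_s / N
f_14 = 14 * 22000 / 32 = 9625 Hz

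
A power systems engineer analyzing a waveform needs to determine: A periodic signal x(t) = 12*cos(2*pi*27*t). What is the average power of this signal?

Average power of A*cos(wt) is A^2/2.
P = 12^2 / 2 = 144/2 = 72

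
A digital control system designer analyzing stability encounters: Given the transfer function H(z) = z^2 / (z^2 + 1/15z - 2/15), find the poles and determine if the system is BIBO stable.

Poles are roots of the denominator: z^2 + 1/15z - 2/15 = 0.
Quadratic formula: z = [-(1/15) +/- sqrt((1/15)^2 - 4*(-2/15))] / 2
Discriminant = 1/225 + 8/15 = 121/225; sqrt = 11/15.
z = (-1/15 +/- 11/15) / 2 => z = 1/3 or z = -2/5.
|p1| = 2/5, |p2| = 1/3.
For BIBO stability, all poles must lie inside the unit circle (|p| < 1).
System is STABLE since both |p| < 1.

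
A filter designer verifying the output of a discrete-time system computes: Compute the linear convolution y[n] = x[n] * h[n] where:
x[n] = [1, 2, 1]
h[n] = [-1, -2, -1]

y[n] = sum_k x[k]*h[n-k]. Output length = len(x) + len(h) - 1 = 3 + 3 - 1 = 5.
y[0] = 1*-1 = -1
y[1] = 2*-1 + 1*-2 = -4
y[2] = 1*-1 + 2*-2 + 1*-1 = -6
y[3] = 1*-2 + 2*-1 = -4
y[4] = 1*-1 = -1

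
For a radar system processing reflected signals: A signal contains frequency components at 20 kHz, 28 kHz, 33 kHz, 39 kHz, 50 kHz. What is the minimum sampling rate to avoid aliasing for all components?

The highest frequency component is f_max = 50 kHz.
Nyquist rate = 2 * f_max = 2 * 50 kHz = 100 kHz.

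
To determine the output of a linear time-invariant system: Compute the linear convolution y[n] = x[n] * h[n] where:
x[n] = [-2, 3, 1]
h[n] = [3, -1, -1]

y[n] = sum_k x[k]*h[n-k]. Output length = len(x) + len(h) - 1 = 3 + 3 - 1 = 5.
y[0] = -2*3 = -6
y[1] = 3*3 + -2*-1 = 11
y[2] = 1*3 + 3*-1 + -2*-1 = 2
y[3] = 1*-1 + 3*-1 = -4
y[4] = 1*-1 = -1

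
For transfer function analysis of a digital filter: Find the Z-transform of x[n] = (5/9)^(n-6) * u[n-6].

Time-shifting property: if X(z) = Z{x[n]}, then Z{x[n-d]} = z^(-d) * X(z)
X(z) = z/(z - 5/9) for x[n] = (5/9)^n * u[n]
Z{x[n-6]} = z^(-6) * z/(z - 5/9) = z^(-5)/(z - 5/9)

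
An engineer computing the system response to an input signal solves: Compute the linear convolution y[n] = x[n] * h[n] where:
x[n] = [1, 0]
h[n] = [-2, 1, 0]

y[n] = sum_k x[k]*h[n-k]. Output length = len(x) + len(h) - 1 = 2 + 3 - 1 = 4.
y[0] = 1*-2 = -2
y[1] = 0*-2 + 1*1 = 1
y[2] = 0*1 + 1*0 = 0
y[3] = 0*0 = 0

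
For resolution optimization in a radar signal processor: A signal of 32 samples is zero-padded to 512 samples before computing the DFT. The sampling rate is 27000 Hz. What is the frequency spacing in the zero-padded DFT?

Original DFT: N = 32, resolution = f_s/N = 27000/32 = 3375/4 Hz
Zero-padded DFT: N = 512, resolution = f_s/N = 27000/512 = 3375/64 Hz
Zero-padding interpolates the spectrum (finer frequency grid)
but does NOT improve the true spectral resolution (ability to resolve close frequencies).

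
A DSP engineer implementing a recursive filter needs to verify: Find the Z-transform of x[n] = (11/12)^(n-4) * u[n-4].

Time-shifting property: if X(z) = Z{x[n]}, then Z{x[n-d]} = z^(-d) * X(z)
X(z) = z/(z - 11/12) for x[n] = (11/12)^n * u[n]
Z{x[n-4]} = z^(-4) * z/(z - 11/12) = z^(-3)/(z - 11/12)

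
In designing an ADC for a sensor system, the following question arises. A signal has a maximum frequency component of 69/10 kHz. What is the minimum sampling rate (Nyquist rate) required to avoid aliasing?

By the Nyquist-Shannon sampling theorem,
the minimum sampling rate (Nyquist rate) must be at least 2 * f_max.
Nyquist rate = 2 * 69/10 kHz = 69/5 kHz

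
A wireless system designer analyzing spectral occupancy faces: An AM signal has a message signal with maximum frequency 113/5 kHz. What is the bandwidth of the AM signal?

In AM (double-sideband), the bandwidth is twice the message frequency.
BW = 2 * f_m = 2 * 113/5 kHz = 226/5 kHz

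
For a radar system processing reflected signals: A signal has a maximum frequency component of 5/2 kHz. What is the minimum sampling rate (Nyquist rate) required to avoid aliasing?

By the Nyquist-Shannon sampling theorem,
the minimum sampling rate (Nyquist rate) must be at least 2 * f_max.
Nyquist rate = 2 * 5/2 kHz = 5 kHz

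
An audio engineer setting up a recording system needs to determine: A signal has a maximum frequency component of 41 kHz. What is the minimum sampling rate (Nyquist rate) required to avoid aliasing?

By the Nyquist-Shannon sampling theorem,
the minimum sampling rate (Nyquist rate) must be at least 2 * f_max.
Nyquist rate = 2 * 41 kHz = 82 kHz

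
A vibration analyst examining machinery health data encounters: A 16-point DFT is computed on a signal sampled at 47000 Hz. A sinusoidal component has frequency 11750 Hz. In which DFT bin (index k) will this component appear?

DFT frequency resolution = f_s/N = 47000/16 = 5875/2 Hz
Bin index k = f_signal / resolution = 11750 / 5875/2 = 4
The signal frequency 11750 Hz falls in DFT bin k = 4.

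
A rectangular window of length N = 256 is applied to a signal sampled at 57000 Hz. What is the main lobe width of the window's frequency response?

For a rectangular window of length N,
the main lobe width in frequency is 2*f_s/N.
= 2*57000/256 = 7125/16 Hz
This determines the minimum frequency separation for resolving two sinusoids.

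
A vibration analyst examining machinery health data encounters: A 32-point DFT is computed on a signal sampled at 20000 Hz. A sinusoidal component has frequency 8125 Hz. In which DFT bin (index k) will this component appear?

DFT frequency resolution = f_s/N = 20000/32 = 625 Hz
Bin index k = f_signal / resolution = 8125 / 625 = 13
The signal frequency 8125 Hz falls in DFT bin k = 13.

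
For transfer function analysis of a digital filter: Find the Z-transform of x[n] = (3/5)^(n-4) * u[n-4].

Time-shifting property: if X(z) = Z{x[n]}, then Z{x[n-d]} = z^(-d) * X(z)
X(z) = z/(z - 3/5) for x[n] = (3/5)^n * u[n]
Z{x[n-4]} = z^(-4) * z/(z - 3/5) = z^(-3)/(z - 3/5)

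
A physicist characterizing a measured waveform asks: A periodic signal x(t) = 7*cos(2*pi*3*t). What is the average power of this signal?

Average power of A*cos(wt) is A^2/2.
P = 7^2 / 2 = 49/2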